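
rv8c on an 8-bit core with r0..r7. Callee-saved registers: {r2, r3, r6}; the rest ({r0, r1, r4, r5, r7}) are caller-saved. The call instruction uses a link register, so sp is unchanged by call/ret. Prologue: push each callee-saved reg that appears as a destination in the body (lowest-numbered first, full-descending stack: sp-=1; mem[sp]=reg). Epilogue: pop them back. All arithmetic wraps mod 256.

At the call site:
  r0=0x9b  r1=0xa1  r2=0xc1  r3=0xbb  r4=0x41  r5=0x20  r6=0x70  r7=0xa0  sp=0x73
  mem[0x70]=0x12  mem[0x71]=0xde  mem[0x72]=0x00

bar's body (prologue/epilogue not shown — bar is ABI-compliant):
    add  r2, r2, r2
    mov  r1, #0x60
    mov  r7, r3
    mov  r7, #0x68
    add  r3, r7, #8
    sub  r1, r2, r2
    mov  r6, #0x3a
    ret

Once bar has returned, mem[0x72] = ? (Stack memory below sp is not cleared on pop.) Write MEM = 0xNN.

MEM = 0xc1

prologue: push r2 → mem[0x72]=0xc1, sp=0x72
prologue: push r3 → mem[0x71]=0xbb, sp=0x71
prologue: push r6 → mem[0x70]=0x70, sp=0x70
body[0] add  r2, r2, r2 → r2=0x82
body[1] mov  r1, #0x60 → r1=0x60
body[2] mov  r7, r3 → r7=0xbb
body[3] mov  r7, #0x68 → r7=0x68
body[4] add  r3, r7, #8 → r3=0x70
body[5] sub  r1, r2, r2 → r1=0x00
body[6] mov  r6, #0x3a → r6=0x3a
epilogue: pop r6=0x70, sp=0x71
epilogue: pop r3=0xbb, sp=0x72
epilogue: pop r2=0xc1, sp=0x73
prologue pushed ['r2', 'r3', 'r6'] at ['0x72', '0x71', '0x70']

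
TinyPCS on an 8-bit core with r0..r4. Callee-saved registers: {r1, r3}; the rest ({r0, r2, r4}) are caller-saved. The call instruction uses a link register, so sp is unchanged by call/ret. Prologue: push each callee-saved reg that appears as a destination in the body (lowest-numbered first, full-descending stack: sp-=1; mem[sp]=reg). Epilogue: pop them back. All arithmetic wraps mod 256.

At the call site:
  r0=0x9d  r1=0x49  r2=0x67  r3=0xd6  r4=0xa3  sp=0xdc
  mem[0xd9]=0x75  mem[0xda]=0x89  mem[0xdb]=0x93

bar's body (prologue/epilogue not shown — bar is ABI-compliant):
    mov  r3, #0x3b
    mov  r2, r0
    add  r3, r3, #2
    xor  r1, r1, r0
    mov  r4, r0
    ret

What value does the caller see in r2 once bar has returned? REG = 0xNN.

prologue: push r1 → mem[0xdb]=0x49, sp=0xdb
prologue: push r3 → mem[0xda]=0xd6, sp=0xda
body[0] mov  r3, #0x3b → r3=0x3b
body[1] mov  r2, r0 → r2=0x9d
body[2] add  r3, r3, #2 → r3=0x3d
body[3] xor  r1, r1, r0 → r1=0xd4
body[4] mov  r4, r0 → r4=0x9d
epilogue: pop r3=0xd6, sp=0xdb
epilogue: pop r1=0x49, sp=0xdc
r2 is caller-saved → body value

REG = 0x9d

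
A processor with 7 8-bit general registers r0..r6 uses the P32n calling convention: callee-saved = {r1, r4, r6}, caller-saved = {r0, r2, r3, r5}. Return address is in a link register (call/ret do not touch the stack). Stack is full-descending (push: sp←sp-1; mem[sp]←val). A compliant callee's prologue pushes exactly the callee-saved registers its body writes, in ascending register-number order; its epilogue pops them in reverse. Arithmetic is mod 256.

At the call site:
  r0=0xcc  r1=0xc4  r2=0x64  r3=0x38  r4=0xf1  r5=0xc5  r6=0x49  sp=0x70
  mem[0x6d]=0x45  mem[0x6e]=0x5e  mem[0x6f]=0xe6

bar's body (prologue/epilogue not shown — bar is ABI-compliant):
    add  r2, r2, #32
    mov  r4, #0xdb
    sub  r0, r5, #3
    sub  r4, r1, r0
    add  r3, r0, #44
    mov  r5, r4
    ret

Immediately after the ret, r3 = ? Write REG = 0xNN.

prologue: push r4 -> mem[0x6f]=0xf1, sp=0x6f
body[0] add  r2, r2, #32 -> r2=0x84
body[1] mov  r4, #0xdb -> r4=0xdb
body[2] sub  r0, r5, #3 -> r0=0xc2
body[3] sub  r4, r1, r0 -> r4=0x02
body[4] add  r3, r0, #44 -> r3=0xee
body[5] mov  r5, r4 -> r5=0x02
epilogue: pop r4=0xf1, sp=0x70
r3 is caller-saved -> body value

REG = 0xee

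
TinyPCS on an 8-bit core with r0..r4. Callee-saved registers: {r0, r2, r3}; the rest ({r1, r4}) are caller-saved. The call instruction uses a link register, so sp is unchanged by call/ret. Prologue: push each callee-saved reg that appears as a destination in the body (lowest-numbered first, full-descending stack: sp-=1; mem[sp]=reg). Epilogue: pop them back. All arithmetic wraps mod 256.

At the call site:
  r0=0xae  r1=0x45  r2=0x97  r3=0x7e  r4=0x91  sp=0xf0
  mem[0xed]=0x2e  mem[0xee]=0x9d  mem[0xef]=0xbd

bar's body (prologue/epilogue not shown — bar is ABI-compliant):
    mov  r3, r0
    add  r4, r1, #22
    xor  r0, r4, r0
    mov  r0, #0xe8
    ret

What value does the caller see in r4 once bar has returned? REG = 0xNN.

prologue: push r0 → mem[0xef]=0xae, sp=0xef
prologue: push r3 → mem[0xee]=0x7e, sp=0xee
body[0] mov  r3, r0 → r3=0xae
body[1] add  r4, r1, #22 → r4=0x5b
body[2] xor  r0, r4, r0 → r0=0xf5
body[3] mov  r0, #0xe8 → r0=0xe8
epilogue: pop r3=0x7e, sp=0xef
epilogue: pop r0=0xae, sp=0xf0
r4 is caller-saved → body value

REG = 0x5b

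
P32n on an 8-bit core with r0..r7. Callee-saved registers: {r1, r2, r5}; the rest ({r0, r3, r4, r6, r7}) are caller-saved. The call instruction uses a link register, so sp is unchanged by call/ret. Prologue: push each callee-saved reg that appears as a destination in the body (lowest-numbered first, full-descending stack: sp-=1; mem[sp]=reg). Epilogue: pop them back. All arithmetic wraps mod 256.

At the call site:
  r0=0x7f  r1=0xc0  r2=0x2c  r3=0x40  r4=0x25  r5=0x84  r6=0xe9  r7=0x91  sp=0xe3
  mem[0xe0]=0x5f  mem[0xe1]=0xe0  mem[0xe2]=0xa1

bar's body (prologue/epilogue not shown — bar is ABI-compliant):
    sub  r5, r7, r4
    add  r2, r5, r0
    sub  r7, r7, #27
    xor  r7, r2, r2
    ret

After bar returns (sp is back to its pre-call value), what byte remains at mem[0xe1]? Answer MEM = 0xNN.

MEM = 0x84

prologue: push r2 -> mem[0xe2]=0x2c, sp=0xe2
prologue: push r5 -> mem[0xe1]=0x84, sp=0xe1
body[0] sub  r5, r7, r4 -> r5=0x6c
body[1] add  r2, r5, r0 -> r2=0xeb
body[2] sub  r7, r7, #27 -> r7=0x76
body[3] xor  r7, r2, r2 -> r7=0x00
epilogue: pop r5=0x84, sp=0xe2
epilogue: pop r2=0x2c, sp=0xe3
prologue pushed ['r2', 'r5'] at ['0xe2', '0xe1']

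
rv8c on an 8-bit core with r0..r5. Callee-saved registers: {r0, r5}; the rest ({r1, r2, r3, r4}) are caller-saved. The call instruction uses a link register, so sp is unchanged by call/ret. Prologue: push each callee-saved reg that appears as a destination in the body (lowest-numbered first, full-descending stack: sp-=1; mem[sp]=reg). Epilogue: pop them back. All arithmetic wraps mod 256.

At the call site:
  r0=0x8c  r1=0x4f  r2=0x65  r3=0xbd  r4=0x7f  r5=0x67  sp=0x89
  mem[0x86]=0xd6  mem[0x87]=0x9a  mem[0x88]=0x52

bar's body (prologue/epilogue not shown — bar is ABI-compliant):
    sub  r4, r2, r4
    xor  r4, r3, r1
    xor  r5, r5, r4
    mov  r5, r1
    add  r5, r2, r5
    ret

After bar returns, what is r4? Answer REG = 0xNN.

prologue: push r5 -> mem[0x88]=0x67, sp=0x88
body[0] sub  r4, r2, r4 -> r4=0xe6
body[1] xor  r4, r3, r1 -> r4=0xf2
body[2] xor  r5, r5, r4 -> r5=0x95
body[3] mov  r5, r1 -> r5=0x4f
body[4] add  r5, r2, r5 -> r5=0xb4
epilogue: pop r5=0x67, sp=0x89
r4 is caller-saved -> body value

REG = 0xf2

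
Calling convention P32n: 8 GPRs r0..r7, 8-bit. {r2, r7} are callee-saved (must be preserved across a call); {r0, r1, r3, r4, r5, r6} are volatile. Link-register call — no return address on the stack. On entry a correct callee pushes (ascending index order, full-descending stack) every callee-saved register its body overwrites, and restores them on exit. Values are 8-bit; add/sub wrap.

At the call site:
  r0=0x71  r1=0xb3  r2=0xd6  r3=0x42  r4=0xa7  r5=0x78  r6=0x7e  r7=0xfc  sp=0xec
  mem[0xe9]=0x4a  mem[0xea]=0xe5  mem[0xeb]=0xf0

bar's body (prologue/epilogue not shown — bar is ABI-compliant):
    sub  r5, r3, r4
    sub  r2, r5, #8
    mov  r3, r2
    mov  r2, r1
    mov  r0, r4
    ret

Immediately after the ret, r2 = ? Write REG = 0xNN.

prologue: push r2 -> mem[0xeb]=0xd6, sp=0xeb
body[0] sub  r5, r3, r4 -> r5=0x9b
body[1] sub  r2, r5, #8 -> r2=0x93
body[2] mov  r3, r2 -> r3=0x93
body[3] mov  r2, r1 -> r2=0xb3
body[4] mov  r0, r4 -> r0=0xa7
epilogue: pop r2=0xd6, sp=0xec
r2 is callee-saved -> restored

REG = 0xd6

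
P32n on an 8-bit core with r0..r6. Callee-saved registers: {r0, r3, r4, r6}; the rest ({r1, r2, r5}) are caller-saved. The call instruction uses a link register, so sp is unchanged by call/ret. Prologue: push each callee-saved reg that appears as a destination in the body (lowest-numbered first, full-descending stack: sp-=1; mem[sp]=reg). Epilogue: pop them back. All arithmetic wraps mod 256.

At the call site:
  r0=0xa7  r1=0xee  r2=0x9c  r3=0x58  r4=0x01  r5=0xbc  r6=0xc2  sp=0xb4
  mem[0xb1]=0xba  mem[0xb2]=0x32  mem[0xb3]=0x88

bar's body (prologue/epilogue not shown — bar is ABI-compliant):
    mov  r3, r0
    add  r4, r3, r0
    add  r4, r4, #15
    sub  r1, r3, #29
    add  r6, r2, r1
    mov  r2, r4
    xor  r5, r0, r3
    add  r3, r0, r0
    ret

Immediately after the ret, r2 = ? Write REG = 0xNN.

prologue: push r3 -> mem[0xb3]=0x58, sp=0xb3
prologue: push r4 -> mem[0xb2]=0x01, sp=0xb2
prologue: push r6 -> mem[0xb1]=0xc2, sp=0xb1
body[0] mov  r3, r0 -> r3=0xa7
body[1] add  r4, r3, r0 -> r4=0x4e
body[2] add  r4, r4, #15 -> r4=0x5d
body[3] sub  r1, r3, #29 -> r1=0x8a
body[4] add  r6, r2, r1 -> r6=0x26
body[5] mov  r2, r4 -> r2=0x5d
body[6] xor  r5, r0, r3 -> r5=0x00
body[7] add  r3, r0, r0 -> r3=0x4e
epilogue: pop r6=0xc2, sp=0xb2
epilogue: pop r4=0x01, sp=0xb3
epilogue: pop r3=0x58, sp=0xb4
r2 is caller-saved -> body value

REG = 0x5d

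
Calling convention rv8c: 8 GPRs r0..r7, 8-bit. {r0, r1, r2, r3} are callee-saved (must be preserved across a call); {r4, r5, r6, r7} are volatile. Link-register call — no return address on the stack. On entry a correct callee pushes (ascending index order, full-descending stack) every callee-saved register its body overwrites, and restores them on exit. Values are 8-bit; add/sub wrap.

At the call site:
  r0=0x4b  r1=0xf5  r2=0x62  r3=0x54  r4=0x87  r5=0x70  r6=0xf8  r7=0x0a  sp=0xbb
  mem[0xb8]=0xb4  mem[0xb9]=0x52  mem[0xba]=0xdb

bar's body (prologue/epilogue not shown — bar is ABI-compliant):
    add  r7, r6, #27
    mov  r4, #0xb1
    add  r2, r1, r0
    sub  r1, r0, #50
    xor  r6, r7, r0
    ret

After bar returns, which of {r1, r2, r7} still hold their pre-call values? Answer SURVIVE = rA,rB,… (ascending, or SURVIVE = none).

SURVIVE = r1,r2

prologue: push r1 → mem[0xba]=0xf5, sp=0xba
prologue: push r2 → mem[0xb9]=0x62, sp=0xb9
body[0] add  r7, r6, #27 → r7=0x13
body[1] mov  r4, #0xb1 → r4=0xb1
body[2] add  r2, r1, r0 → r2=0x40
body[3] sub  r1, r0, #50 → r1=0x19
body[4] xor  r6, r7, r0 → r6=0x58
epilogue: pop r2=0x62, sp=0xba
epilogue: pop r1=0xf5, sp=0xbb
r1: callee-saved, written=True
r2: callee-saved, written=True
r7: caller-saved, written=True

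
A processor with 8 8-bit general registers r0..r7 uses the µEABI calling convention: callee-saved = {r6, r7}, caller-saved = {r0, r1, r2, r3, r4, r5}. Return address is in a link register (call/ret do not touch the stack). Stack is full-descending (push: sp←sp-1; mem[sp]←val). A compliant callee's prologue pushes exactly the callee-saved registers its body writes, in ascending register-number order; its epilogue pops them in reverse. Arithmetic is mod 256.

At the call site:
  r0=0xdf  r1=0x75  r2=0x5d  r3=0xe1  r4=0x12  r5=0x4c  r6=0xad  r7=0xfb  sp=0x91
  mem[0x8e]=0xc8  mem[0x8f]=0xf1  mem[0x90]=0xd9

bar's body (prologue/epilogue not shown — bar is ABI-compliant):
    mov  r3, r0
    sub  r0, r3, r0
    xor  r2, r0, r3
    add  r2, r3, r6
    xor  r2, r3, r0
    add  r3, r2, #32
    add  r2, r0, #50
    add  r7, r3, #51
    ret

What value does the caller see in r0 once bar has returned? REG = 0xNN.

REG = 0x00

prologue: push r7 → mem[0x90]=0xfb, sp=0x90
body[0] mov  r3, r0 → r3=0xdf
body[1] sub  r0, r3, r0 → r0=0x00
body[2] xor  r2, r0, r3 → r2=0xdf
body[3] add  r2, r3, r6 → r2=0x8c
body[4] xor  r2, r3, r0 → r2=0xdf
body[5] add  r3, r2, #32 → r3=0xff
body[6] add  r2, r0, #50 → r2=0x32
body[7] add  r7, r3, #51 → r7=0x32
epilogue: pop r7=0xfb, sp=0x91
r0 is caller-saved → body value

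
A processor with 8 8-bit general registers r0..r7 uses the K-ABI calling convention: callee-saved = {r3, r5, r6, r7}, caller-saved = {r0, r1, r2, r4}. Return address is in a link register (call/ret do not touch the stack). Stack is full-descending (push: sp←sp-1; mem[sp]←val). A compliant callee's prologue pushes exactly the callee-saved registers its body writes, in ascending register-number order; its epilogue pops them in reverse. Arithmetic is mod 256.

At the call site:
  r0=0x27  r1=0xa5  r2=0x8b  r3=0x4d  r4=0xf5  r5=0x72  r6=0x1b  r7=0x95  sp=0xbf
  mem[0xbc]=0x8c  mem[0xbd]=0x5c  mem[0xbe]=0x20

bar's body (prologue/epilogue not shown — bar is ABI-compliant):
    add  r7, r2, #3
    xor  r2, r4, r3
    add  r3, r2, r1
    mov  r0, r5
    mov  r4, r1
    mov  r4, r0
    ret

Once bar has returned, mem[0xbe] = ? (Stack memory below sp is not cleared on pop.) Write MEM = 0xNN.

prologue: push r3 -> mem[0xbe]=0x4d, sp=0xbe
prologue: push r7 -> mem[0xbd]=0x95, sp=0xbd
body[0] add  r7, r2, #3 -> r7=0x8e
body[1] xor  r2, r4, r3 -> r2=0xb8
body[2] add  r3, r2, r1 -> r3=0x5d
body[3] mov  r0, r5 -> r0=0x72
body[4] mov  r4, r1 -> r4=0xa5
body[5] mov  r4, r0 -> r4=0x72
epilogue: pop r7=0x95, sp=0xbe
epilogue: pop r3=0x4d, sp=0xbf
prologue pushed ['r3', 'r7'] at ['0xbe', '0xbd']

MEM = 0x4d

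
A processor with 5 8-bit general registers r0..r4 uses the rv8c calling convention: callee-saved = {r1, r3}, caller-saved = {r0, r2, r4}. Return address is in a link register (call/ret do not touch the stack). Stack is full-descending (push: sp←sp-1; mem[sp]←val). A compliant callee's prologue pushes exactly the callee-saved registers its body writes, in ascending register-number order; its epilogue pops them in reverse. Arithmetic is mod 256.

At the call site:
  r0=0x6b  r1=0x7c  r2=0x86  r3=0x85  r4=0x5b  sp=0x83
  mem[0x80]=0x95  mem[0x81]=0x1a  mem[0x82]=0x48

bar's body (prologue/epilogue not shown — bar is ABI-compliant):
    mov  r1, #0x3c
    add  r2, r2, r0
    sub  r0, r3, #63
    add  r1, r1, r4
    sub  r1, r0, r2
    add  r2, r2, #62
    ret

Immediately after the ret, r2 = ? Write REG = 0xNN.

prologue: push r1 → mem[0x82]=0x7c, sp=0x82
body[0] mov  r1, #0x3c → r1=0x3c
body[1] add  r2, r2, r0 → r2=0xf1
body[2] sub  r0, r3, #63 → r0=0x46
body[3] add  r1, r1, r4 → r1=0x97
body[4] sub  r1, r0, r2 → r1=0x55
body[5] add  r2, r2, #62 → r2=0x2f
epilogue: pop r1=0x7c, sp=0x83
r2 is caller-saved → body value

REG = 0x2f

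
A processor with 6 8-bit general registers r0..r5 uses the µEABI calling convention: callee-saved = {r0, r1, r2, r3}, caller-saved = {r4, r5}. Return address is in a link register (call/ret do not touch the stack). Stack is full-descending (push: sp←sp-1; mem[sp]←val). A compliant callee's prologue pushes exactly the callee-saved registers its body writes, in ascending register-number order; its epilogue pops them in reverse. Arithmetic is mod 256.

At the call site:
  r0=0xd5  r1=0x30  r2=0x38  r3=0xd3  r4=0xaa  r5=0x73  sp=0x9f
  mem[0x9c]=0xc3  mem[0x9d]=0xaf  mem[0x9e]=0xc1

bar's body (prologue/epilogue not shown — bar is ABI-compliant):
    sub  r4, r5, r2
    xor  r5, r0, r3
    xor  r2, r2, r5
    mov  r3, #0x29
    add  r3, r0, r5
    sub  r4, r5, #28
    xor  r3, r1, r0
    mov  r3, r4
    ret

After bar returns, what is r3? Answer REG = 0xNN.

REG = 0xd3

prologue: push r2 -> mem[0x9e]=0x38, sp=0x9e
prologue: push r3 -> mem[0x9d]=0xd3, sp=0x9d
body[0] sub  r4, r5, r2 -> r4=0x3b
body[1] xor  r5, r0, r3 -> r5=0x06
body[2] xor  r2, r2, r5 -> r2=0x3e
body[3] mov  r3, #0x29 -> r3=0x29
body[4] add  r3, r0, r5 -> r3=0xdb
body[5] sub  r4, r5, #28 -> r4=0xea
body[6] xor  r3, r1, r0 -> r3=0xe5
body[7] mov  r3, r4 -> r3=0xea
epilogue: pop r3=0xd3, sp=0x9e
epilogue: pop r2=0x38, sp=0x9f
r3 is callee-saved -> restored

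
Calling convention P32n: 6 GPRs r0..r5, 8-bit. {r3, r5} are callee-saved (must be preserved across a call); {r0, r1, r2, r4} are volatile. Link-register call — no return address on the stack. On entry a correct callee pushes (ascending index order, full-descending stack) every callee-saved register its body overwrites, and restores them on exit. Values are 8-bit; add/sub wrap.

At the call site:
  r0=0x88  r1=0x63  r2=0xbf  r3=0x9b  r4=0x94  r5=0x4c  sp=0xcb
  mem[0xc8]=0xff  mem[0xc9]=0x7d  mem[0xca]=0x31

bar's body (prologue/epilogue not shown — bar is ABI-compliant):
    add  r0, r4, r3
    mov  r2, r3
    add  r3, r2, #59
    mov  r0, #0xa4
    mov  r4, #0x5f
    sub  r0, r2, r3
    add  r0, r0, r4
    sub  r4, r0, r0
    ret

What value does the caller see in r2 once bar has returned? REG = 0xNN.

REG = 0x9b

prologue: push r3 -> mem[0xca]=0x9b, sp=0xca
body[0] add  r0, r4, r3 -> r0=0x2f
body[1] mov  r2, r3 -> r2=0x9b
body[2] add  r3, r2, #59 -> r3=0xd6
body[3] mov  r0, #0xa4 -> r0=0xa4
body[4] mov  r4, #0x5f -> r4=0x5f
body[5] sub  r0, r2, r3 -> r0=0xc5
body[6] add  r0, r0, r4 -> r0=0x24
body[7] sub  r4, r0, r0 -> r4=0x00
epilogue: pop r3=0x9b, sp=0xcb
r2 is caller-saved -> body value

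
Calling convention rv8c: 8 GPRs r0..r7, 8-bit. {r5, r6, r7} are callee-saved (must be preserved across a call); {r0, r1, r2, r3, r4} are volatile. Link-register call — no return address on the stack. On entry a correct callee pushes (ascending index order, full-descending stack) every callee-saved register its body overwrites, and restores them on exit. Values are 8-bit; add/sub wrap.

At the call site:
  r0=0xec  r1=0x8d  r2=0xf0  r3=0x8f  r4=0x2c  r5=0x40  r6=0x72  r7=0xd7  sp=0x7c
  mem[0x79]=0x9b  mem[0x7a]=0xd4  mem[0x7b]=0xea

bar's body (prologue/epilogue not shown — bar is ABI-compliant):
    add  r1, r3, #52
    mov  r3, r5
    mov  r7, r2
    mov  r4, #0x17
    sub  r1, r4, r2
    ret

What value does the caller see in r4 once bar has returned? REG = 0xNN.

REG = 0x17

prologue: push r7 -> mem[0x7b]=0xd7, sp=0x7b
body[0] add  r1, r3, #52 -> r1=0xc3
body[1] mov  r3, r5 -> r3=0x40
body[2] mov  r7, r2 -> r7=0xf0
body[3] mov  r4, #0x17 -> r4=0x17
body[4] sub  r1, r4, r2 -> r1=0x27
epilogue: pop r7=0xd7, sp=0x7c
r4 is caller-saved -> body value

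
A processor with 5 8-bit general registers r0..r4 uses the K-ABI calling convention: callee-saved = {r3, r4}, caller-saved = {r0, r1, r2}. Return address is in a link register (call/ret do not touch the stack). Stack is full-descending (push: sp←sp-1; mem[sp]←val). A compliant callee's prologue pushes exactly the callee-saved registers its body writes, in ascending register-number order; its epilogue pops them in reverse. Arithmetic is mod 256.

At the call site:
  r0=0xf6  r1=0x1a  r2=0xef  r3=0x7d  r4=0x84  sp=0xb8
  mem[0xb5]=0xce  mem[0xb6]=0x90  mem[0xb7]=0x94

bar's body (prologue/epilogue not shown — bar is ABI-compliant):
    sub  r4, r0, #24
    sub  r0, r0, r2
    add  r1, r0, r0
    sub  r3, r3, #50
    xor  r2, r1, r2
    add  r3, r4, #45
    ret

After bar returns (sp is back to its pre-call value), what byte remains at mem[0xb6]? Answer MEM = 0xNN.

MEM = 0x84

prologue: push r3 -> mem[0xb7]=0x7d, sp=0xb7
prologue: push r4 -> mem[0xb6]=0x84, sp=0xb6
body[0] sub  r4, r0, #24 -> r4=0xde
body[1] sub  r0, r0, r2 -> r0=0x07
body[2] add  r1, r0, r0 -> r1=0x0e
body[3] sub  r3, r3, #50 -> r3=0x4b
body[4] xor  r2, r1, r2 -> r2=0xe1
body[5] add  r3, r4, #45 -> r3=0x0b
epilogue: pop r4=0x84, sp=0xb7
epilogue: pop r3=0x7d, sp=0xb8
prologue pushed ['r3', 'r4'] at ['0xb7', '0xb6']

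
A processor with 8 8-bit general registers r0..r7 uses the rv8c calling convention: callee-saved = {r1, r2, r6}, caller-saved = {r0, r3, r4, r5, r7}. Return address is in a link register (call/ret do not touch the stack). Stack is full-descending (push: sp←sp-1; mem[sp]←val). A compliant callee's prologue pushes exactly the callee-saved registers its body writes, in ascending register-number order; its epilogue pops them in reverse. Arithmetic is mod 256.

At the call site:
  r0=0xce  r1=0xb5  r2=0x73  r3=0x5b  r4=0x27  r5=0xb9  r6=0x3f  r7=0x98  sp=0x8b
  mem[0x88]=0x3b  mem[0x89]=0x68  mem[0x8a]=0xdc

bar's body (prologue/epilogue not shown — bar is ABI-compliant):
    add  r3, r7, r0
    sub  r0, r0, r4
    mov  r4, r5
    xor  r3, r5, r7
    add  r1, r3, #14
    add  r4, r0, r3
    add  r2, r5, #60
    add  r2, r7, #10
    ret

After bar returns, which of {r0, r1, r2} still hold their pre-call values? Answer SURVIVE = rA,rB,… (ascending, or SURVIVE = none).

SURVIVE = r1,r2

prologue: push r1 -> mem[0x8a]=0xb5, sp=0x8a
prologue: push r2 -> mem[0x89]=0x73, sp=0x89
body[0] add  r3, r7, r0 -> r3=0x66
body[1] sub  r0, r0, r4 -> r0=0xa7
body[2] mov  r4, r5 -> r4=0xb9
body[3] xor  r3, r5, r7 -> r3=0x21
body[4] add  r1, r3, #14 -> r1=0x2f
body[5] add  r4, r0, r3 -> r4=0xc8
body[6] add  r2, r5, #60 -> r2=0xf5
body[7] add  r2, r7, #10 -> r2=0xa2
epilogue: pop r2=0x73, sp=0x8a
epilogue: pop r1=0xb5, sp=0x8b
r0: caller-saved, written=True
r1: callee-saved, written=True
r2: callee-saved, written=True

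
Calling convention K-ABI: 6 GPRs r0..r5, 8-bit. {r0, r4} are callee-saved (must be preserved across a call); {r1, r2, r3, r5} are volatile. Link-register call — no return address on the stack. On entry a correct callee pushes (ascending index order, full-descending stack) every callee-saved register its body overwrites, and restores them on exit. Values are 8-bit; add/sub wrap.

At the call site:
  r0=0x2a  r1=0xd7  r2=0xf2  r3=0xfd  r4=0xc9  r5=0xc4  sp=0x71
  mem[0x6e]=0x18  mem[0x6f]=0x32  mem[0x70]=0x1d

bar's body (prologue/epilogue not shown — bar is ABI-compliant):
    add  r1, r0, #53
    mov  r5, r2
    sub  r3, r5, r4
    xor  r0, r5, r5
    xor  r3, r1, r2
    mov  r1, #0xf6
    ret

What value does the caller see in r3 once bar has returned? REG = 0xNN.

prologue: push r0 -> mem[0x70]=0x2a, sp=0x70
body[0] add  r1, r0, #53 -> r1=0x5f
body[1] mov  r5, r2 -> r5=0xf2
body[2] sub  r3, r5, r4 -> r3=0x29
body[3] xor  r0, r5, r5 -> r0=0x00
body[4] xor  r3, r1, r2 -> r3=0xad
body[5] mov  r1, #0xf6 -> r1=0xf6
epilogue: pop r0=0x2a, sp=0x71
r3 is caller-saved -> body value

REG = 0xad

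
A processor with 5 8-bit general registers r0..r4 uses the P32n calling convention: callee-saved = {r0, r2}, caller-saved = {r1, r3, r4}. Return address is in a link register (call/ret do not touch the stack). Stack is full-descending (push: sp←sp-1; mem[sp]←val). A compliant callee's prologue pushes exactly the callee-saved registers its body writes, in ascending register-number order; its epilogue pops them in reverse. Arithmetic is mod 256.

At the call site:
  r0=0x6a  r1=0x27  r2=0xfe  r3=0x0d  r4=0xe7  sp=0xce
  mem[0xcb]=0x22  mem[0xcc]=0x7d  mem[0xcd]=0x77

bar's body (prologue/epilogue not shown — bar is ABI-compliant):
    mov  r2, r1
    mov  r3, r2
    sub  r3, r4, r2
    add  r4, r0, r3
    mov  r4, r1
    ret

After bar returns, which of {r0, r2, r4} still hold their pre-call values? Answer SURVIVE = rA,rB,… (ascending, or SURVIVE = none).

SURVIVE = r0,r2

prologue: push r2 -> mem[0xcd]=0xfe, sp=0xcd
body[0] mov  r2, r1 -> r2=0x27
body[1] mov  r3, r2 -> r3=0x27
body[2] sub  r3, r4, r2 -> r3=0xc0
body[3] add  r4, r0, r3 -> r4=0x2a
body[4] mov  r4, r1 -> r4=0x27
epilogue: pop r2=0xfe, sp=0xce
r0: callee-saved, written=False
r2: callee-saved, written=True
r4: caller-saved, written=True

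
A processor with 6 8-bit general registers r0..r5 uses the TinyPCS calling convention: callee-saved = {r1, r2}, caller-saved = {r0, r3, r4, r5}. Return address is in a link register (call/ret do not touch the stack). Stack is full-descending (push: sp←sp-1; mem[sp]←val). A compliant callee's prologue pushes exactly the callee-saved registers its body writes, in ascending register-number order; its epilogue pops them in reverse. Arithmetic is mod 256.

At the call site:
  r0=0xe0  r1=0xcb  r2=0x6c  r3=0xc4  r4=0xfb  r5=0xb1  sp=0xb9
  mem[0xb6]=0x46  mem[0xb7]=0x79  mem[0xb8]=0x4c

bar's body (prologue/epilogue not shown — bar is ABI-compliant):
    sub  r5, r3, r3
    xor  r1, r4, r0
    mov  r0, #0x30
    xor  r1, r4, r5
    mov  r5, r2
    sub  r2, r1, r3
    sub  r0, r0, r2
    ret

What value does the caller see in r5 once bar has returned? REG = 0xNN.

prologue: push r1 → mem[0xb8]=0xcb, sp=0xb8
prologue: push r2 → mem[0xb7]=0x6c, sp=0xb7
body[0] sub  r5, r3, r3 → r5=0x00
body[1] xor  r1, r4, r0 → r1=0x1b
body[2] mov  r0, #0x30 → r0=0x30
body[3] xor  r1, r4, r5 → r1=0xfb
body[4] mov  r5, r2 → r5=0x6c
body[5] sub  r2, r1, r3 → r2=0x37
body[6] sub  r0, r0, r2 → r0=0xf9
epilogue: pop r2=0x6c, sp=0xb8
epilogue: pop r1=0xcb, sp=0xb9
r5 is caller-saved → body value

REG = 0x6c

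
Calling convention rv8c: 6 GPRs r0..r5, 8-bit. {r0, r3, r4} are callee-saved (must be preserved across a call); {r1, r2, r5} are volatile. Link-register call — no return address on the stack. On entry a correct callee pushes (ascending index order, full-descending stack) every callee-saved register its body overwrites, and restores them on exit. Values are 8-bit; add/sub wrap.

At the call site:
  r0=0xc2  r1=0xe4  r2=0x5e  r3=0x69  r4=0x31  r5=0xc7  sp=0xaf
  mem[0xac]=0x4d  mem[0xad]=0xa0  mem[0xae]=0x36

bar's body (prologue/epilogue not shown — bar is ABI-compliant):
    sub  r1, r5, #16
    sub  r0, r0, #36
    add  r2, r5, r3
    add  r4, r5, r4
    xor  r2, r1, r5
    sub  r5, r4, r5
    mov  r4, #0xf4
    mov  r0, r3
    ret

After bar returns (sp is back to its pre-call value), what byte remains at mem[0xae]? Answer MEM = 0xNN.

MEM = 0xc2

prologue: push r0 -> mem[0xae]=0xc2, sp=0xae
prologue: push r4 -> mem[0xad]=0x31, sp=0xad
body[0] sub  r1, r5, #16 -> r1=0xb7
body[1] sub  r0, r0, #36 -> r0=0x9e
body[2] add  r2, r5, r3 -> r2=0x30
body[3] add  r4, r5, r4 -> r4=0xf8
body[4] xor  r2, r1, r5 -> r2=0x70
body[5] sub  r5, r4, r5 -> r5=0x31
body[6] mov  r4, #0xf4 -> r4=0xf4
body[7] mov  r0, r3 -> r0=0x69
epilogue: pop r4=0x31, sp=0xae
epilogue: pop r0=0xc2, sp=0xaf
prologue pushed ['r0', 'r4'] at ['0xae', '0xad']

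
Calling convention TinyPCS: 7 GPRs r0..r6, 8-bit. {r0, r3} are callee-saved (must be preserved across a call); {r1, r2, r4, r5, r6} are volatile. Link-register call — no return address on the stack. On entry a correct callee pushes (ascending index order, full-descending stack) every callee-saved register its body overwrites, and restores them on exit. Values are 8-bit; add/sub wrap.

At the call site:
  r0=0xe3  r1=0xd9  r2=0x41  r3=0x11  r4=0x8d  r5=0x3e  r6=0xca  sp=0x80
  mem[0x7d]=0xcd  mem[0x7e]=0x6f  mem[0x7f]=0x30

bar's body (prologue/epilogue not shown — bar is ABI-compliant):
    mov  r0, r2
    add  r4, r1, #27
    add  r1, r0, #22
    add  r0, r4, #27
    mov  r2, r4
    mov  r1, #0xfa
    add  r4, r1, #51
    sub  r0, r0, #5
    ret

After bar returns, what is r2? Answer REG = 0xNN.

prologue: push r0 -> mem[0x7f]=0xe3, sp=0x7f
body[0] mov  r0, r2 -> r0=0x41
body[1] add  r4, r1, #27 -> r4=0xf4
body[2] add  r1, r0, #22 -> r1=0x57
body[3] add  r0, r4, #27 -> r0=0x0f
body[4] mov  r2, r4 -> r2=0xf4
body[5] mov  r1, #0xfa -> r1=0xfa
body[6] add  r4, r1, #51 -> r4=0x2d
body[7] sub  r0, r0, #5 -> r0=0x0a
epilogue: pop r0=0xe3, sp=0x80
r2 is caller-saved -> body value

REG = 0xf4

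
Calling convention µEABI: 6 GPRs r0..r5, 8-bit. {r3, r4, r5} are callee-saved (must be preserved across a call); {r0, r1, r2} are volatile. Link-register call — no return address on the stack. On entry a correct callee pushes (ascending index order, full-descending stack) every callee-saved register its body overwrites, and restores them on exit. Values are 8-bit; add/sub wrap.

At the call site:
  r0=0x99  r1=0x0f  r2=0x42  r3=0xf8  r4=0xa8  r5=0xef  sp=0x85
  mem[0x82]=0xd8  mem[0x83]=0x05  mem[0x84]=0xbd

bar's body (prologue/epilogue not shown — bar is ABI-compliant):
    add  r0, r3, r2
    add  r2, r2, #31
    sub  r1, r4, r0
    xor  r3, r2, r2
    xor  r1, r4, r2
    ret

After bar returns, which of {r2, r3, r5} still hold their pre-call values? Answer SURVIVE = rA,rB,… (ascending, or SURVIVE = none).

SURVIVE = r3,r5

prologue: push r3 -> mem[0x84]=0xf8, sp=0x84
body[0] add  r0, r3, r2 -> r0=0x3a
body[1] add  r2, r2, #31 -> r2=0x61
body[2] sub  r1, r4, r0 -> r1=0x6e
body[3] xor  r3, r2, r2 -> r3=0x00
body[4] xor  r1, r4, r2 -> r1=0xc9
epilogue: pop r3=0xf8, sp=0x85
r2: caller-saved, written=True
r3: callee-saved, written=True
r5: callee-saved, written=False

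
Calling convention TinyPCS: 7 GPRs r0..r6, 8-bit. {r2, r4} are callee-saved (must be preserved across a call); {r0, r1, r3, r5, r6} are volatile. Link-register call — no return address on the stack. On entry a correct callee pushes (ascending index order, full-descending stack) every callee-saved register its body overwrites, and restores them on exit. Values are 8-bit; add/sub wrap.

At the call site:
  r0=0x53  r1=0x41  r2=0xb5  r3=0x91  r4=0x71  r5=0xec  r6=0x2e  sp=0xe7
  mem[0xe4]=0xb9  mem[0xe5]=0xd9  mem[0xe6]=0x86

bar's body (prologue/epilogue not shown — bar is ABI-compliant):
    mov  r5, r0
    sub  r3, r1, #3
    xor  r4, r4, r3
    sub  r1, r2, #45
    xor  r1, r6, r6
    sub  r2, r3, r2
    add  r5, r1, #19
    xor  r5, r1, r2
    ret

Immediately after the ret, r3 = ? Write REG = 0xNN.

REG = 0x3e

prologue: push r2 -> mem[0xe6]=0xb5, sp=0xe6
prologue: push r4 -> mem[0xe5]=0x71, sp=0xe5
body[0] mov  r5, r0 -> r5=0x53
body[1] sub  r3, r1, #3 -> r3=0x3e
body[2] xor  r4, r4, r3 -> r4=0x4f
body[3] sub  r1, r2, #45 -> r1=0x88
body[4] xor  r1, r6, r6 -> r1=0x00
body[5] sub  r2, r3, r2 -> r2=0x89
body[6] add  r5, r1, #19 -> r5=0x13
body[7] xor  r5, r1, r2 -> r5=0x89
epilogue: pop r4=0x71, sp=0xe6
epilogue: pop r2=0xb5, sp=0xe7
r3 is caller-saved -> body value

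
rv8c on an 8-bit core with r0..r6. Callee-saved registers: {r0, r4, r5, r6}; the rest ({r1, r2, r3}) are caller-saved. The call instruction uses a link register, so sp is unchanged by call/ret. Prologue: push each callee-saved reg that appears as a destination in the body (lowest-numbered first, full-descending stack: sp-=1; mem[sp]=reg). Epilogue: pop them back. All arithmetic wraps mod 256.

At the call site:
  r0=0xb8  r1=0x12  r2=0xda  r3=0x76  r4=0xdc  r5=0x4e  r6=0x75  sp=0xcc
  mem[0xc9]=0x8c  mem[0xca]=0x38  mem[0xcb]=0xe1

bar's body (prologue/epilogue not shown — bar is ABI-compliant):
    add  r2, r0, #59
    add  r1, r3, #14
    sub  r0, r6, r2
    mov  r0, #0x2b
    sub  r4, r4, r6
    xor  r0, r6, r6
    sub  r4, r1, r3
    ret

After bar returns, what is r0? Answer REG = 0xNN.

prologue: push r0 → mem[0xcb]=0xb8, sp=0xcb
prologue: push r4 → mem[0xca]=0xdc, sp=0xca
body[0] add  r2, r0, #59 → r2=0xf3
body[1] add  r1, r3, #14 → r1=0x84
body[2] sub  r0, r6, r2 → r0=0x82
body[3] mov  r0, #0x2b → r0=0x2b
body[4] sub  r4, r4, r6 → r4=0x67
body[5] xor  r0, r6, r6 → r0=0x00
body[6] sub  r4, r1, r3 → r4=0x0e
epilogue: pop r4=0xdc, sp=0xcb
epilogue: pop r0=0xb8, sp=0xcc
r0 is callee-saved → restored

REG = 0xb8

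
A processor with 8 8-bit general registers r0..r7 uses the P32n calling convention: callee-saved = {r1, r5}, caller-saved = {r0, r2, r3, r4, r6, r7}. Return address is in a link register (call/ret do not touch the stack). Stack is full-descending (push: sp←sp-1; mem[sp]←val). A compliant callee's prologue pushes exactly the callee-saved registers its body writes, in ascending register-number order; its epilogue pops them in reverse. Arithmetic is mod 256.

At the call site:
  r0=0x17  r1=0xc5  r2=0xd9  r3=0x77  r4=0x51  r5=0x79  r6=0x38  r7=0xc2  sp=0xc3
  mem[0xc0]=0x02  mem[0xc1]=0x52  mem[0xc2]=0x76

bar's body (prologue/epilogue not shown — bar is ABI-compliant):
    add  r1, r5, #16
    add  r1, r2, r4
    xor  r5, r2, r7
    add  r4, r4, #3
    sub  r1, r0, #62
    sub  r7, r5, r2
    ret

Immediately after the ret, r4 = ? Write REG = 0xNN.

prologue: push r1 → mem[0xc2]=0xc5, sp=0xc2
prologue: push r5 → mem[0xc1]=0x79, sp=0xc1
body[0] add  r1, r5, #16 → r1=0x89
body[1] add  r1, r2, r4 → r1=0x2a
body[2] xor  r5, r2, r7 → r5=0x1b
body[3] add  r4, r4, #3 → r4=0x54
body[4] sub  r1, r0, #62 → r1=0xd9
body[5] sub  r7, r5, r2 → r7=0x42
epilogue: pop r5=0x79, sp=0xc2
epilogue: pop r1=0xc5, sp=0xc3
r4 is caller-saved → body value

REG = 0x54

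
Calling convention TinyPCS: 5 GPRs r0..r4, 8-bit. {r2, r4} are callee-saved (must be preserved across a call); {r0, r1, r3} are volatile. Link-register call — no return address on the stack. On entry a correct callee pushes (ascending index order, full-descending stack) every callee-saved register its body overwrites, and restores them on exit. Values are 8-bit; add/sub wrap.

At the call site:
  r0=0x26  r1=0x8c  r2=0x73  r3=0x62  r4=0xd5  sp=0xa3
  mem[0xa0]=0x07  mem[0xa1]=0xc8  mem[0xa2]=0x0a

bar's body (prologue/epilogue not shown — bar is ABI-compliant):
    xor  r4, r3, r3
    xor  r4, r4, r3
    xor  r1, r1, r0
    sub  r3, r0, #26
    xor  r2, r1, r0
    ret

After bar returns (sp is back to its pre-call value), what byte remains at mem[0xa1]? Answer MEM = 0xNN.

MEM = 0xd5

prologue: push r2 -> mem[0xa2]=0x73, sp=0xa2
prologue: push r4 -> mem[0xa1]=0xd5, sp=0xa1
body[0] xor  r4, r3, r3 -> r4=0x00
body[1] xor  r4, r4, r3 -> r4=0x62
body[2] xor  r1, r1, r0 -> r1=0xaa
body[3] sub  r3, r0, #26 -> r3=0x0c
body[4] xor  r2, r1, r0 -> r2=0x8c
epilogue: pop r4=0xd5, sp=0xa2
epilogue: pop r2=0x73, sp=0xa3
prologue pushed ['r2', 'r4'] at ['0xa2', '0xa1']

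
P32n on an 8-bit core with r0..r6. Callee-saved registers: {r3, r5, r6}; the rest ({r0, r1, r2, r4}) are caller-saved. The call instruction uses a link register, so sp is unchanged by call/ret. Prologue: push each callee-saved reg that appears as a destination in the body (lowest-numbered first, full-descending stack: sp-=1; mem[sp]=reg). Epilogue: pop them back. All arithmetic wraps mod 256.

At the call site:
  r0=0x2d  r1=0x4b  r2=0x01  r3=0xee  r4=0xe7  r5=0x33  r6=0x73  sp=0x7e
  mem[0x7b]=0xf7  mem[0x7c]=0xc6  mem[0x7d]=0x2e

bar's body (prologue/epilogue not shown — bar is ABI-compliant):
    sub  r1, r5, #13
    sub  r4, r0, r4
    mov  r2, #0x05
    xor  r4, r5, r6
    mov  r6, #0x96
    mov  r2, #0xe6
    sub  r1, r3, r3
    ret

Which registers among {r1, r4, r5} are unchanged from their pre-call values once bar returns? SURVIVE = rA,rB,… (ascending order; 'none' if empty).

prologue: push r6 -> mem[0x7d]=0x73, sp=0x7d
body[0] sub  r1, r5, #13 -> r1=0x26
body[1] sub  r4, r0, r4 -> r4=0x46
body[2] mov  r2, #0x05 -> r2=0x05
body[3] xor  r4, r5, r6 -> r4=0x40
body[4] mov  r6, #0x96 -> r6=0x96
body[5] mov  r2, #0xe6 -> r2=0xe6
body[6] sub  r1, r3, r3 -> r1=0x00
epilogue: pop r6=0x73, sp=0x7e
r1: caller-saved, written=True
r4: caller-saved, written=True
r5: callee-saved, written=False

SURVIVE = r5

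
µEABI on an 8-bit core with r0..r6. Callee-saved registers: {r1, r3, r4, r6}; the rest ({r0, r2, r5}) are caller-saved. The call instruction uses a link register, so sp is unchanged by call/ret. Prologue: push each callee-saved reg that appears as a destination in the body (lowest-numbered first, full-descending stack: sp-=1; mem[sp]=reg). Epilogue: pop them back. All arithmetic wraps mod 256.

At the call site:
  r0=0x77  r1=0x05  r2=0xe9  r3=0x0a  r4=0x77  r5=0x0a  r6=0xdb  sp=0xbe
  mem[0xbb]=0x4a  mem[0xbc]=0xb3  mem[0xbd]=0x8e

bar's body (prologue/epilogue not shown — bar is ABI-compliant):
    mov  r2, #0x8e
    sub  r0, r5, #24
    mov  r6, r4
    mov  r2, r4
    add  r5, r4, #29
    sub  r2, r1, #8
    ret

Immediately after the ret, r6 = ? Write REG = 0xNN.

REG = 0xdb

prologue: push r6 → mem[0xbd]=0xdb, sp=0xbd
body[0] mov  r2, #0x8e → r2=0x8e
body[1] sub  r0, r5, #24 → r0=0xf2
body[2] mov  r6, r4 → r6=0x77
body[3] mov  r2, r4 → r2=0x77
body[4] add  r5, r4, #29 → r5=0x94
body[5] sub  r2, r1, #8 → r2=0xfd
epilogue: pop r6=0xdb, sp=0xbe
r6 is callee-saved → restored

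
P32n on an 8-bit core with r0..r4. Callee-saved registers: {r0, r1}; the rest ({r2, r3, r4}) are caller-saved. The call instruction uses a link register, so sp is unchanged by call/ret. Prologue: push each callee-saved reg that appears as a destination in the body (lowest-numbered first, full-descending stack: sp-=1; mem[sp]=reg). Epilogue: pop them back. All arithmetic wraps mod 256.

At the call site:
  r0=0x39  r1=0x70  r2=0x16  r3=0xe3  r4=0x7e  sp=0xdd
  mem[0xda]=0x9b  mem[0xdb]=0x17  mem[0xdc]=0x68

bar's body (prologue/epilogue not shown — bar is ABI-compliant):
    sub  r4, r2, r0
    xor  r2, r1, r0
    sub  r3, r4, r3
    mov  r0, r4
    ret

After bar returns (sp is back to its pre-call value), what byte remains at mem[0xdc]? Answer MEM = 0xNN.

prologue: push r0 -> mem[0xdc]=0x39, sp=0xdc
body[0] sub  r4, r2, r0 -> r4=0xdd
body[1] xor  r2, r1, r0 -> r2=0x49
body[2] sub  r3, r4, r3 -> r3=0xfa
body[3] mov  r0, r4 -> r0=0xdd
epilogue: pop r0=0x39, sp=0xdd
prologue pushed ['r0'] at ['0xdc']

MEM = 0x39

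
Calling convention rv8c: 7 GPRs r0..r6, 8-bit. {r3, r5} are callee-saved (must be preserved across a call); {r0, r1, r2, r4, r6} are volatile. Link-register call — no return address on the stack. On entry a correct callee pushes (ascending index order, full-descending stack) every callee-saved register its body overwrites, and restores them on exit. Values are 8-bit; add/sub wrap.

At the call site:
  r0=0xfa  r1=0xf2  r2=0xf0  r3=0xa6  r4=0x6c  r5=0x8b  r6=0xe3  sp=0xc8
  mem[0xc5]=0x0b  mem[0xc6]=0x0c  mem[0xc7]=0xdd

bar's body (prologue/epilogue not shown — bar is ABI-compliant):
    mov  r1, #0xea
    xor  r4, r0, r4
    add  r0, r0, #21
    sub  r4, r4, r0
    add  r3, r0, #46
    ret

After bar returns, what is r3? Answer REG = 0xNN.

prologue: push r3 -> mem[0xc7]=0xa6, sp=0xc7
body[0] mov  r1, #0xea -> r1=0xea
body[1] xor  r4, r0, r4 -> r4=0x96
body[2] add  r0, r0, #21 -> r0=0x0f
body[3] sub  r4, r4, r0 -> r4=0x87
body[4] add  r3, r0, #46 -> r3=0x3d
epilogue: pop r3=0xa6, sp=0xc8
r3 is callee-saved -> restored

REG = 0xa6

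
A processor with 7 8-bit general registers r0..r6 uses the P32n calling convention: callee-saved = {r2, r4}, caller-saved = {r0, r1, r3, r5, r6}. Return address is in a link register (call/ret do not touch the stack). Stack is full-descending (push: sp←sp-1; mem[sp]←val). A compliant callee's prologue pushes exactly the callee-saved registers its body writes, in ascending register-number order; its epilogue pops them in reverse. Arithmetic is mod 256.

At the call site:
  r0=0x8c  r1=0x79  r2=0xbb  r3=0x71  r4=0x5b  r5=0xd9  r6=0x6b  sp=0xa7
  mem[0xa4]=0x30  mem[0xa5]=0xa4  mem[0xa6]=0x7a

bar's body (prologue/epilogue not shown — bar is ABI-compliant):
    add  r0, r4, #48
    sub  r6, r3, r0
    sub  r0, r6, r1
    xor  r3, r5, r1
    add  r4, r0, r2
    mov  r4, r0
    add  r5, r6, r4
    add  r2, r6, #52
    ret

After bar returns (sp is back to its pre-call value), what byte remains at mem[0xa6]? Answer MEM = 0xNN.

MEM = 0xbb

prologue: push r2 -> mem[0xa6]=0xbb, sp=0xa6
prologue: push r4 -> mem[0xa5]=0x5b, sp=0xa5
body[0] add  r0, r4, #48 -> r0=0x8b
body[1] sub  r6, r3, r0 -> r6=0xe6
body[2] sub  r0, r6, r1 -> r0=0x6d
body[3] xor  r3, r5, r1 -> r3=0xa0
body[4] add  r4, r0, r2 -> r4=0x28
body[5] mov  r4, r0 -> r4=0x6d
body[6] add  r5, r6, r4 -> r5=0x53
body[7] add  r2, r6, #52 -> r2=0x1a
epilogue: pop r4=0x5b, sp=0xa6
epilogue: pop r2=0xbb, sp=0xa7
prologue pushed ['r2', 'r4'] at ['0xa6', '0xa5']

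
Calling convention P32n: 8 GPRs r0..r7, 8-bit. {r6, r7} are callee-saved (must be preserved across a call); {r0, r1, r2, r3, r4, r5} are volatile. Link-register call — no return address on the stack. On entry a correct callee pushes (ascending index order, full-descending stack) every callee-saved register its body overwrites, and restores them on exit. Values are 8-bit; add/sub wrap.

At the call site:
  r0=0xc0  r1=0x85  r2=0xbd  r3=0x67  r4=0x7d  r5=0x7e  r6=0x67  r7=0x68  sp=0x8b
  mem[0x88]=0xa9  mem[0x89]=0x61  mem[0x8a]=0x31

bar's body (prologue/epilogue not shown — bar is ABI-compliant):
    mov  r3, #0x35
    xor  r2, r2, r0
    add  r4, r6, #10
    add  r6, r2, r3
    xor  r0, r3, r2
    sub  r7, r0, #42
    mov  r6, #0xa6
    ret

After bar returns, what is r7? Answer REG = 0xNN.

REG = 0x68

prologue: push r6 → mem[0x8a]=0x67, sp=0x8a
prologue: push r7 → mem[0x89]=0x68, sp=0x89
body[0] mov  r3, #0x35 → r3=0x35
body[1] xor  r2, r2, r0 → r2=0x7d
body[2] add  r4, r6, #10 → r4=0x71
body[3] add  r6, r2, r3 → r6=0xb2
body[4] xor  r0, r3, r2 → r0=0x48
body[5] sub  r7, r0, #42 → r7=0x1e
body[6] mov  r6, #0xa6 → r6=0xa6
epilogue: pop r7=0x68, sp=0x8a
epilogue: pop r6=0x67, sp=0x8b
r7 is callee-saved → restored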